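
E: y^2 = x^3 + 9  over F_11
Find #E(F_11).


For each x in F_11, count y with y^2 = x^3 + 0 x + 9 mod 11:
  x = 0: RHS = 9, y in [3, 8]  -> 2 point(s)
  x = 3: RHS = 3, y in [5, 6]  -> 2 point(s)
  x = 6: RHS = 5, y in [4, 7]  -> 2 point(s)
  x = 7: RHS = 0, y in [0]  -> 1 point(s)
  x = 8: RHS = 4, y in [2, 9]  -> 2 point(s)
  x = 9: RHS = 1, y in [1, 10]  -> 2 point(s)
Affine points: 11. Add the point at infinity: total = 12.

#E(F_11) = 12


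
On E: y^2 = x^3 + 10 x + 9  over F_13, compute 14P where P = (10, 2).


k = 14 = 1110_2 (binary, LSB first: 0111)
Double-and-add from P = (10, 2):
  bit 0 = 0: acc unchanged = O
  bit 1 = 1: acc = O + (3, 1) = (3, 1)
  bit 2 = 1: acc = (3, 1) + (8, 4) = (6, 5)
  bit 3 = 1: acc = (6, 5) + (0, 3) = (10, 11)

14P = (10, 11)


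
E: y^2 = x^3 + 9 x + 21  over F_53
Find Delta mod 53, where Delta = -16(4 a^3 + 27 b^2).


4 a^3 + 27 b^2 = 4*9^3 + 27*21^2 = 2916 + 11907 = 14823
Delta = -16 * (14823) = -237168
Delta mod 53 = 7

Delta = 7 (mod 53)


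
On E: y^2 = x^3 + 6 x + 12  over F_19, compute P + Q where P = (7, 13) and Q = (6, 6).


P != Q, so use the chord formula.
s = (y2 - y1) / (x2 - x1) = (12) / (18) mod 19 = 7
x3 = s^2 - x1 - x2 mod 19 = 7^2 - 7 - 6 = 17
y3 = s (x1 - x3) - y1 mod 19 = 7 * (7 - 17) - 13 = 12

P + Q = (17, 12)


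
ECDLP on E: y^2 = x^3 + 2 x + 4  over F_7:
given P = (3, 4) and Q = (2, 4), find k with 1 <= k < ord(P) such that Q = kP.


Enumerate multiples of P until we hit Q = (2, 4):
  1P = (3, 4)
  2P = (2, 4)
Match found at i = 2.

k = 2


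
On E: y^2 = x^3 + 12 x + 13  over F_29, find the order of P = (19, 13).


Compute successive multiples of P until we hit O:
  1P = (19, 13)
  2P = (19, 16)
  3P = O

ord(P) = 3


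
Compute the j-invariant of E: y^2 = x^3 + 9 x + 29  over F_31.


Delta = -16(4 a^3 + 27 b^2) mod 31 = 7
-1728 * (4 a)^3 = -1728 * (4*9)^3 mod 31 = 8
j = 8 * 7^(-1) mod 31 = 10

j = 10 (mod 31)


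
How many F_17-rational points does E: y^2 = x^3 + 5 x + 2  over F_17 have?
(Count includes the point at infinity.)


For each x in F_17, count y with y^2 = x^3 + 5 x + 2 mod 17:
  x = 0: RHS = 2, y in [6, 11]  -> 2 point(s)
  x = 1: RHS = 8, y in [5, 12]  -> 2 point(s)
  x = 4: RHS = 1, y in [1, 16]  -> 2 point(s)
  x = 5: RHS = 16, y in [4, 13]  -> 2 point(s)
  x = 10: RHS = 15, y in [7, 10]  -> 2 point(s)
  x = 15: RHS = 1, y in [1, 16]  -> 2 point(s)
  x = 16: RHS = 13, y in [8, 9]  -> 2 point(s)
Affine points: 14. Add the point at infinity: total = 15.

#E(F_17) = 15


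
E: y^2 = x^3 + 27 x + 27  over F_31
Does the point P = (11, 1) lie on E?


Check whether y^2 = x^3 + 27 x + 27 (mod 31) for (x, y) = (11, 1).
LHS: y^2 = 1^2 mod 31 = 1
RHS: x^3 + 27 x + 27 = 11^3 + 27*11 + 27 mod 31 = 12
LHS != RHS

No, not on the curve


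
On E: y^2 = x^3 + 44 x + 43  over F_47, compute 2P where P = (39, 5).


Doubling: s = (3 x1^2 + a) / (2 y1)
s = (3*39^2 + 44) / (2*5) mod 47 = 33
x3 = s^2 - 2 x1 mod 47 = 33^2 - 2*39 = 24
y3 = s (x1 - x3) - y1 mod 47 = 33 * (39 - 24) - 5 = 20

2P = (24, 20)


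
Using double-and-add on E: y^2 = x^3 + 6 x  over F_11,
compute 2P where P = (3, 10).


k = 2 = 10_2 (binary, LSB first: 01)
Double-and-add from P = (3, 10):
  bit 0 = 0: acc unchanged = O
  bit 1 = 1: acc = O + (5, 1) = (5, 1)

2P = (5, 1)


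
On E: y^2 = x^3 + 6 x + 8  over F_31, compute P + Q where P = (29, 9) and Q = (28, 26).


P != Q, so use the chord formula.
s = (y2 - y1) / (x2 - x1) = (17) / (30) mod 31 = 14
x3 = s^2 - x1 - x2 mod 31 = 14^2 - 29 - 28 = 15
y3 = s (x1 - x3) - y1 mod 31 = 14 * (29 - 15) - 9 = 1

P + Q = (15, 1)


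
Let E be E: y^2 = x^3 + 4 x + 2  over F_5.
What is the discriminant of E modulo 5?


4 a^3 + 27 b^2 = 4*4^3 + 27*2^2 = 256 + 108 = 364
Delta = -16 * (364) = -5824
Delta mod 5 = 1

Delta = 1 (mod 5)


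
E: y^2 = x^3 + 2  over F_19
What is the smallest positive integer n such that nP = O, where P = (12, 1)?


Compute successive multiples of P until we hit O:
  1P = (12, 1)
  2P = (6, 3)
  3P = (18, 1)
  4P = (8, 18)
  5P = (4, 3)
  6P = (9, 3)
  7P = (9, 16)
  8P = (4, 16)
  ... (continuing to 13P)
  13P = O

ord(P) = 13


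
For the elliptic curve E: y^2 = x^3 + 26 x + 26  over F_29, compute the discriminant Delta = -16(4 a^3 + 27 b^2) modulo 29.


4 a^3 + 27 b^2 = 4*26^3 + 27*26^2 = 70304 + 18252 = 88556
Delta = -16 * (88556) = -1416896
Delta mod 29 = 15

Delta = 15 (mod 29)


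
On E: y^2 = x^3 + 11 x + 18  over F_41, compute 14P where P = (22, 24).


k = 14 = 1110_2 (binary, LSB first: 0111)
Double-and-add from P = (22, 24):
  bit 0 = 0: acc unchanged = O
  bit 1 = 1: acc = O + (13, 12) = (13, 12)
  bit 2 = 1: acc = (13, 12) + (25, 16) = (35, 8)
  bit 3 = 1: acc = (35, 8) + (32, 25) = (38, 9)

14P = (38, 9)


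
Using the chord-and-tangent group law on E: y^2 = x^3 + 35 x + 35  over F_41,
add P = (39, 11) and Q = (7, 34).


P != Q, so use the chord formula.
s = (y2 - y1) / (x2 - x1) = (23) / (9) mod 41 = 39
x3 = s^2 - x1 - x2 mod 41 = 39^2 - 39 - 7 = 40
y3 = s (x1 - x3) - y1 mod 41 = 39 * (39 - 40) - 11 = 32

P + Q = (40, 32)


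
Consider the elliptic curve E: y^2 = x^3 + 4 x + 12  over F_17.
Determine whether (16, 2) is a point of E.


Check whether y^2 = x^3 + 4 x + 12 (mod 17) for (x, y) = (16, 2).
LHS: y^2 = 2^2 mod 17 = 4
RHS: x^3 + 4 x + 12 = 16^3 + 4*16 + 12 mod 17 = 7
LHS != RHS

No, not on the curve


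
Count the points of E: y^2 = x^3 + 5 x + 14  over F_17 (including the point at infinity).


For each x in F_17, count y with y^2 = x^3 + 5 x + 14 mod 17:
  x = 2: RHS = 15, y in [7, 10]  -> 2 point(s)
  x = 4: RHS = 13, y in [8, 9]  -> 2 point(s)
  x = 7: RHS = 1, y in [1, 16]  -> 2 point(s)
  x = 12: RHS = 0, y in [0]  -> 1 point(s)
  x = 13: RHS = 15, y in [7, 10]  -> 2 point(s)
  x = 15: RHS = 13, y in [8, 9]  -> 2 point(s)
  x = 16: RHS = 8, y in [5, 12]  -> 2 point(s)
Affine points: 13. Add the point at infinity: total = 14.

#E(F_17) = 14


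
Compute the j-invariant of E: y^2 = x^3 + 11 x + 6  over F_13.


Delta = -16(4 a^3 + 27 b^2) mod 13 = 1
-1728 * (4 a)^3 = -1728 * (4*11)^3 mod 13 = 8
j = 8 * 1^(-1) mod 13 = 8

j = 8 (mod 13)


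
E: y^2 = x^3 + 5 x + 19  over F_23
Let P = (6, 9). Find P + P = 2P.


Doubling: s = (3 x1^2 + a) / (2 y1)
s = (3*6^2 + 5) / (2*9) mod 23 = 5
x3 = s^2 - 2 x1 mod 23 = 5^2 - 2*6 = 13
y3 = s (x1 - x3) - y1 mod 23 = 5 * (6 - 13) - 9 = 2

2P = (13, 2)


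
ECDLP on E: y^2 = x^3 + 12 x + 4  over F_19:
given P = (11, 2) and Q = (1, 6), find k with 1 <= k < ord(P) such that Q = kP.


Enumerate multiples of P until we hit Q = (1, 6):
  1P = (11, 2)
  2P = (14, 16)
  3P = (1, 13)
  4P = (16, 13)
  5P = (9, 10)
  6P = (15, 14)
  7P = (2, 6)
  8P = (13, 1)
  9P = (0, 2)
  10P = (8, 17)
  11P = (6, 11)
  12P = (6, 8)
  13P = (8, 2)
  14P = (0, 17)
  15P = (13, 18)
  16P = (2, 13)
  17P = (15, 5)
  18P = (9, 9)
  19P = (16, 6)
  20P = (1, 6)
Match found at i = 20.

k = 20


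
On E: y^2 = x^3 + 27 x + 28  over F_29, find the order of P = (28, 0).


Compute successive multiples of P until we hit O:
  1P = (28, 0)
  2P = O

ord(P) = 2


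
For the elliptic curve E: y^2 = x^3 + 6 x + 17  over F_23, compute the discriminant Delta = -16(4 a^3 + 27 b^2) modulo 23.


4 a^3 + 27 b^2 = 4*6^3 + 27*17^2 = 864 + 7803 = 8667
Delta = -16 * (8667) = -138672
Delta mod 23 = 18

Delta = 18 (mod 23)


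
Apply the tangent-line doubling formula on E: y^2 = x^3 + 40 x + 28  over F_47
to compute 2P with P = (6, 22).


Doubling: s = (3 x1^2 + a) / (2 y1)
s = (3*6^2 + 40) / (2*22) mod 47 = 29
x3 = s^2 - 2 x1 mod 47 = 29^2 - 2*6 = 30
y3 = s (x1 - x3) - y1 mod 47 = 29 * (6 - 30) - 22 = 34

2P = (30, 34)


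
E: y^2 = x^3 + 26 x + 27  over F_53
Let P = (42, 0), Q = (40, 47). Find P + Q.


P != Q, so use the chord formula.
s = (y2 - y1) / (x2 - x1) = (47) / (51) mod 53 = 3
x3 = s^2 - x1 - x2 mod 53 = 3^2 - 42 - 40 = 33
y3 = s (x1 - x3) - y1 mod 53 = 3 * (42 - 33) - 0 = 27

P + Q = (33, 27)


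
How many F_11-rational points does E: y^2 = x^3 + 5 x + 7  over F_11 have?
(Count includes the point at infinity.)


For each x in F_11, count y with y^2 = x^3 + 5 x + 7 mod 11:
  x = 2: RHS = 3, y in [5, 6]  -> 2 point(s)
  x = 3: RHS = 5, y in [4, 7]  -> 2 point(s)
  x = 4: RHS = 3, y in [5, 6]  -> 2 point(s)
  x = 5: RHS = 3, y in [5, 6]  -> 2 point(s)
  x = 6: RHS = 0, y in [0]  -> 1 point(s)
  x = 7: RHS = 0, y in [0]  -> 1 point(s)
  x = 8: RHS = 9, y in [3, 8]  -> 2 point(s)
  x = 9: RHS = 0, y in [0]  -> 1 point(s)
  x = 10: RHS = 1, y in [1, 10]  -> 2 point(s)
Affine points: 15. Add the point at infinity: total = 16.

#E(F_11) = 16


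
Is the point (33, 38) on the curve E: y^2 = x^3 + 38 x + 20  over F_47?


Check whether y^2 = x^3 + 38 x + 20 (mod 47) for (x, y) = (33, 38).
LHS: y^2 = 38^2 mod 47 = 34
RHS: x^3 + 38 x + 20 = 33^3 + 38*33 + 20 mod 47 = 34
LHS = RHS

Yes, on the curve


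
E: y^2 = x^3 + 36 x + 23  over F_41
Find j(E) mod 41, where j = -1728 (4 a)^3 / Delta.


Delta = -16(4 a^3 + 27 b^2) mod 41 = 11
-1728 * (4 a)^3 = -1728 * (4*36)^3 mod 41 = 30
j = 30 * 11^(-1) mod 41 = 40

j = 40 (mod 41)


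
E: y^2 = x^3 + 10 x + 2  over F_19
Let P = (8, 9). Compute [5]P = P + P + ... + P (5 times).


k = 5 = 101_2 (binary, LSB first: 101)
Double-and-add from P = (8, 9):
  bit 0 = 1: acc = O + (8, 9) = (8, 9)
  bit 1 = 0: acc unchanged = (8, 9)
  bit 2 = 1: acc = (8, 9) + (7, 4) = (10, 0)

5P = (10, 0)


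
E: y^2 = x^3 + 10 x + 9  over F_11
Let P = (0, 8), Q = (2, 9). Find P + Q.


P != Q, so use the chord formula.
s = (y2 - y1) / (x2 - x1) = (1) / (2) mod 11 = 6
x3 = s^2 - x1 - x2 mod 11 = 6^2 - 0 - 2 = 1
y3 = s (x1 - x3) - y1 mod 11 = 6 * (0 - 1) - 8 = 8

P + Q = (1, 8)


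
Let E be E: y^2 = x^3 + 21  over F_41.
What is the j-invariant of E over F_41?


Delta = -16(4 a^3 + 27 b^2) mod 41 = 15
-1728 * (4 a)^3 = -1728 * (4*0)^3 mod 41 = 0
j = 0 * 15^(-1) mod 41 = 0

j = 0 (mod 41)


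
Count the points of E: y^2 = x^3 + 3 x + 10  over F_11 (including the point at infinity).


For each x in F_11, count y with y^2 = x^3 + 3 x + 10 mod 11:
  x = 1: RHS = 3, y in [5, 6]  -> 2 point(s)
  x = 4: RHS = 9, y in [3, 8]  -> 2 point(s)
  x = 7: RHS = 0, y in [0]  -> 1 point(s)
Affine points: 5. Add the point at infinity: total = 6.

#E(F_11) = 6


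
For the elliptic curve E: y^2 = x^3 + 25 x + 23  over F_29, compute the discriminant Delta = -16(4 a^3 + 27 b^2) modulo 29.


4 a^3 + 27 b^2 = 4*25^3 + 27*23^2 = 62500 + 14283 = 76783
Delta = -16 * (76783) = -1228528
Delta mod 29 = 28

Delta = 28 (mod 29)


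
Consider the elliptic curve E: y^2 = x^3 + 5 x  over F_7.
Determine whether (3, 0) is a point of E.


Check whether y^2 = x^3 + 5 x + 0 (mod 7) for (x, y) = (3, 0).
LHS: y^2 = 0^2 mod 7 = 0
RHS: x^3 + 5 x + 0 = 3^3 + 5*3 + 0 mod 7 = 0
LHS = RHS

Yes, on the curve


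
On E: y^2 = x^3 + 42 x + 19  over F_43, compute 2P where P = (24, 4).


Doubling: s = (3 x1^2 + a) / (2 y1)
s = (3*24^2 + 42) / (2*4) mod 43 = 17
x3 = s^2 - 2 x1 mod 43 = 17^2 - 2*24 = 26
y3 = s (x1 - x3) - y1 mod 43 = 17 * (24 - 26) - 4 = 5

2P = (26, 5)


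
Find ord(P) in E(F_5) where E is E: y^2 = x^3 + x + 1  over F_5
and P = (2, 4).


Compute successive multiples of P until we hit O:
  1P = (2, 4)
  2P = (2, 1)
  3P = O

ord(P) = 3


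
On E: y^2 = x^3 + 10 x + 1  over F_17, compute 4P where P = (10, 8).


k = 4 = 100_2 (binary, LSB first: 001)
Double-and-add from P = (10, 8):
  bit 0 = 0: acc unchanged = O
  bit 1 = 0: acc unchanged = O
  bit 2 = 1: acc = O + (0, 1) = (0, 1)

4P = (0, 1)


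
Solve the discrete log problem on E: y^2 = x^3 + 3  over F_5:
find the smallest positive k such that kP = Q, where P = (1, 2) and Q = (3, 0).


Enumerate multiples of P until we hit Q = (3, 0):
  1P = (1, 2)
  2P = (2, 1)
  3P = (3, 0)
Match found at i = 3.

k = 3


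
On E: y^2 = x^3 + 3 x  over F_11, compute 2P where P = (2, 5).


Doubling: s = (3 x1^2 + a) / (2 y1)
s = (3*2^2 + 3) / (2*5) mod 11 = 7
x3 = s^2 - 2 x1 mod 11 = 7^2 - 2*2 = 1
y3 = s (x1 - x3) - y1 mod 11 = 7 * (2 - 1) - 5 = 2

2P = (1, 2)


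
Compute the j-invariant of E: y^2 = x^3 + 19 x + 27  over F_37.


Delta = -16(4 a^3 + 27 b^2) mod 37 = 8
-1728 * (4 a)^3 = -1728 * (4*19)^3 mod 37 = 14
j = 14 * 8^(-1) mod 37 = 11

j = 11 (mod 37)


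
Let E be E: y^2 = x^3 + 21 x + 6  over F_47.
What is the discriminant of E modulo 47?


4 a^3 + 27 b^2 = 4*21^3 + 27*6^2 = 37044 + 972 = 38016
Delta = -16 * (38016) = -608256
Delta mod 47 = 18

Delta = 18 (mod 47)


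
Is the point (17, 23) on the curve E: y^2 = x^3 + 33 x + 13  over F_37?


Check whether y^2 = x^3 + 33 x + 13 (mod 37) for (x, y) = (17, 23).
LHS: y^2 = 23^2 mod 37 = 11
RHS: x^3 + 33 x + 13 = 17^3 + 33*17 + 13 mod 37 = 11
LHS = RHS

Yes, on the curve


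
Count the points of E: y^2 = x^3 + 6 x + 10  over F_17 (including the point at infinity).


For each x in F_17, count y with y^2 = x^3 + 6 x + 10 mod 17:
  x = 1: RHS = 0, y in [0]  -> 1 point(s)
  x = 2: RHS = 13, y in [8, 9]  -> 2 point(s)
  x = 3: RHS = 4, y in [2, 15]  -> 2 point(s)
  x = 4: RHS = 13, y in [8, 9]  -> 2 point(s)
  x = 7: RHS = 4, y in [2, 15]  -> 2 point(s)
  x = 8: RHS = 9, y in [3, 14]  -> 2 point(s)
  x = 10: RHS = 16, y in [4, 13]  -> 2 point(s)
  x = 11: RHS = 13, y in [8, 9]  -> 2 point(s)
  x = 12: RHS = 8, y in [5, 12]  -> 2 point(s)
  x = 14: RHS = 16, y in [4, 13]  -> 2 point(s)
Affine points: 19. Add the point at infinity: total = 20.

#E(F_17) = 20


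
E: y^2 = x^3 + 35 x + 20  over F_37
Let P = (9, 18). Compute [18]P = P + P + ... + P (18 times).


k = 18 = 10010_2 (binary, LSB first: 01001)
Double-and-add from P = (9, 18):
  bit 0 = 0: acc unchanged = O
  bit 1 = 1: acc = O + (10, 1) = (10, 1)
  bit 2 = 0: acc unchanged = (10, 1)
  bit 3 = 0: acc unchanged = (10, 1)
  bit 4 = 1: acc = (10, 1) + (31, 36) = (7, 4)

18P = (7, 4)


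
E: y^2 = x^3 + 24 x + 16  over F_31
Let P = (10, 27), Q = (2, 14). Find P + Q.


P != Q, so use the chord formula.
s = (y2 - y1) / (x2 - x1) = (18) / (23) mod 31 = 21
x3 = s^2 - x1 - x2 mod 31 = 21^2 - 10 - 2 = 26
y3 = s (x1 - x3) - y1 mod 31 = 21 * (10 - 26) - 27 = 9

P + Q = (26, 9)


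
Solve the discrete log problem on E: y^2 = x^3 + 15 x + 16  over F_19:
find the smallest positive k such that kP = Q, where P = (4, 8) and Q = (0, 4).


Enumerate multiples of P until we hit Q = (0, 4):
  1P = (4, 8)
  2P = (15, 14)
  3P = (16, 1)
  4P = (0, 15)
  5P = (5, 8)
  6P = (10, 11)
  7P = (10, 8)
  8P = (5, 11)
  9P = (0, 4)
Match found at i = 9.

k = 9


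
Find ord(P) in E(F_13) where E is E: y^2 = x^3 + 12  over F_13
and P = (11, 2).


Compute successive multiples of P until we hit O:
  1P = (11, 2)
  2P = (0, 5)
  3P = (1, 0)
  4P = (0, 8)
  5P = (11, 11)
  6P = O

ord(P) = 6


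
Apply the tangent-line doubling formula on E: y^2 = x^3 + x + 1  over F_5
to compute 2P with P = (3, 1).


Doubling: s = (3 x1^2 + a) / (2 y1)
s = (3*3^2 + 1) / (2*1) mod 5 = 4
x3 = s^2 - 2 x1 mod 5 = 4^2 - 2*3 = 0
y3 = s (x1 - x3) - y1 mod 5 = 4 * (3 - 0) - 1 = 1

2P = (0, 1)


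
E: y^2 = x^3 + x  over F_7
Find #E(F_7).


For each x in F_7, count y with y^2 = x^3 + 1 x + 0 mod 7:
  x = 0: RHS = 0, y in [0]  -> 1 point(s)
  x = 1: RHS = 2, y in [3, 4]  -> 2 point(s)
  x = 3: RHS = 2, y in [3, 4]  -> 2 point(s)
  x = 5: RHS = 4, y in [2, 5]  -> 2 point(s)
Affine points: 7. Add the point at infinity: total = 8.

#E(F_7) = 8


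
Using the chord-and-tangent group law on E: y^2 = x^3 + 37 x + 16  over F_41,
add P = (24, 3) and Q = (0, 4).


P != Q, so use the chord formula.
s = (y2 - y1) / (x2 - x1) = (1) / (17) mod 41 = 29
x3 = s^2 - x1 - x2 mod 41 = 29^2 - 24 - 0 = 38
y3 = s (x1 - x3) - y1 mod 41 = 29 * (24 - 38) - 3 = 1

P + Q = (38, 1)


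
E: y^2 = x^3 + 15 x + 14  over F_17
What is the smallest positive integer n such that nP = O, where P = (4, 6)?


Compute successive multiples of P until we hit O:
  1P = (4, 6)
  2P = (10, 5)
  3P = (12, 1)
  4P = (16, 10)
  5P = (16, 7)
  6P = (12, 16)
  7P = (10, 12)
  8P = (4, 11)
  ... (continuing to 9P)
  9P = O

ord(P) = 9


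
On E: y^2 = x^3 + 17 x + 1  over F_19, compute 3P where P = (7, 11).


k = 3 = 11_2 (binary, LSB first: 11)
Double-and-add from P = (7, 11):
  bit 0 = 1: acc = O + (7, 11) = (7, 11)
  bit 1 = 1: acc = (7, 11) + (2, 9) = (17, 4)

3P = (17, 4)


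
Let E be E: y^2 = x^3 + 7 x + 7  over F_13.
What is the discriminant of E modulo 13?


4 a^3 + 27 b^2 = 4*7^3 + 27*7^2 = 1372 + 1323 = 2695
Delta = -16 * (2695) = -43120
Delta mod 13 = 1

Delta = 1 (mod 13)


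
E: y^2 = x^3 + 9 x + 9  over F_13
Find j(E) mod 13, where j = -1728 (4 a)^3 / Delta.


Delta = -16(4 a^3 + 27 b^2) mod 13 = 5
-1728 * (4 a)^3 = -1728 * (4*9)^3 mod 13 = 12
j = 12 * 5^(-1) mod 13 = 5

j = 5 (mod 13)


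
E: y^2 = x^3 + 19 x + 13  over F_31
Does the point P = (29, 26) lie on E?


Check whether y^2 = x^3 + 19 x + 13 (mod 31) for (x, y) = (29, 26).
LHS: y^2 = 26^2 mod 31 = 25
RHS: x^3 + 19 x + 13 = 29^3 + 19*29 + 13 mod 31 = 29
LHS != RHS

No, not on the curve


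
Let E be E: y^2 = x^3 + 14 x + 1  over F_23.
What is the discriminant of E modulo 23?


4 a^3 + 27 b^2 = 4*14^3 + 27*1^2 = 10976 + 27 = 11003
Delta = -16 * (11003) = -176048
Delta mod 23 = 17

Delta = 17 (mod 23)


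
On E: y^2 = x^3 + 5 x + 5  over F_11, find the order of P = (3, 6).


Compute successive multiples of P until we hit O:
  1P = (3, 6)
  2P = (6, 8)
  3P = (0, 7)
  4P = (2, 1)
  5P = (9, 8)
  6P = (4, 1)
  7P = (7, 3)
  8P = (5, 1)
  ... (continuing to 18P)
  18P = O

ord(P) = 18


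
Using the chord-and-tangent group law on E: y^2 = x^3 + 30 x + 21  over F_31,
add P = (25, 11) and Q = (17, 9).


P != Q, so use the chord formula.
s = (y2 - y1) / (x2 - x1) = (29) / (23) mod 31 = 8
x3 = s^2 - x1 - x2 mod 31 = 8^2 - 25 - 17 = 22
y3 = s (x1 - x3) - y1 mod 31 = 8 * (25 - 22) - 11 = 13

P + Q = (22, 13)


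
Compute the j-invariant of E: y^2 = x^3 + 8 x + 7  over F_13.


Delta = -16(4 a^3 + 27 b^2) mod 13 = 1
-1728 * (4 a)^3 = -1728 * (4*8)^3 mod 13 = 8
j = 8 * 1^(-1) mod 13 = 8

j = 8 (mod 13)


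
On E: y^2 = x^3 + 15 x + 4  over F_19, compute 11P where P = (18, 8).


k = 11 = 1011_2 (binary, LSB first: 1101)
Double-and-add from P = (18, 8):
  bit 0 = 1: acc = O + (18, 8) = (18, 8)
  bit 1 = 1: acc = (18, 8) + (0, 17) = (6, 5)
  bit 2 = 0: acc unchanged = (6, 5)
  bit 3 = 1: acc = (6, 5) + (3, 0) = (17, 2)

11P = (17, 2)


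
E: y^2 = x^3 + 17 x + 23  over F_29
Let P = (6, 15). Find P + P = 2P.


Doubling: s = (3 x1^2 + a) / (2 y1)
s = (3*6^2 + 17) / (2*15) mod 29 = 9
x3 = s^2 - 2 x1 mod 29 = 9^2 - 2*6 = 11
y3 = s (x1 - x3) - y1 mod 29 = 9 * (6 - 11) - 15 = 27

2P = (11, 27)


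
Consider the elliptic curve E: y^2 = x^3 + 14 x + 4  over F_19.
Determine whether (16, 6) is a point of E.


Check whether y^2 = x^3 + 14 x + 4 (mod 19) for (x, y) = (16, 6).
LHS: y^2 = 6^2 mod 19 = 17
RHS: x^3 + 14 x + 4 = 16^3 + 14*16 + 4 mod 19 = 11
LHS != RHS

No, not on the curve


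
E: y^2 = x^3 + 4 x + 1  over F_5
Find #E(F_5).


For each x in F_5, count y with y^2 = x^3 + 4 x + 1 mod 5:
  x = 0: RHS = 1, y in [1, 4]  -> 2 point(s)
  x = 1: RHS = 1, y in [1, 4]  -> 2 point(s)
  x = 3: RHS = 0, y in [0]  -> 1 point(s)
  x = 4: RHS = 1, y in [1, 4]  -> 2 point(s)
Affine points: 7. Add the point at infinity: total = 8.

#E(F_5) = 8


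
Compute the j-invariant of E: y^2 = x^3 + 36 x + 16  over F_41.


Delta = -16(4 a^3 + 27 b^2) mod 41 = 31
-1728 * (4 a)^3 = -1728 * (4*36)^3 mod 41 = 30
j = 30 * 31^(-1) mod 41 = 38

j = 38 (mod 41)


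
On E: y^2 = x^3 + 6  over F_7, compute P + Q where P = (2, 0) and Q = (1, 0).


P != Q, so use the chord formula.
s = (y2 - y1) / (x2 - x1) = (0) / (6) mod 7 = 0
x3 = s^2 - x1 - x2 mod 7 = 0^2 - 2 - 1 = 4
y3 = s (x1 - x3) - y1 mod 7 = 0 * (2 - 4) - 0 = 0

P + Q = (4, 0)


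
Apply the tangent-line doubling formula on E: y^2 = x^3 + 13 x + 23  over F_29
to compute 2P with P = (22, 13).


Doubling: s = (3 x1^2 + a) / (2 y1)
s = (3*22^2 + 13) / (2*13) mod 29 = 24
x3 = s^2 - 2 x1 mod 29 = 24^2 - 2*22 = 10
y3 = s (x1 - x3) - y1 mod 29 = 24 * (22 - 10) - 13 = 14

2P = (10, 14)


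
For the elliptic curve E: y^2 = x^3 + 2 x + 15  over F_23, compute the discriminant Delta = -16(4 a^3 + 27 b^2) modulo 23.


4 a^3 + 27 b^2 = 4*2^3 + 27*15^2 = 32 + 6075 = 6107
Delta = -16 * (6107) = -97712
Delta mod 23 = 15

Delta = 15 (mod 23)


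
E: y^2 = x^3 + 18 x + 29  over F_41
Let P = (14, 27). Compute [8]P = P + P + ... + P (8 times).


k = 8 = 1000_2 (binary, LSB first: 0001)
Double-and-add from P = (14, 27):
  bit 0 = 0: acc unchanged = O
  bit 1 = 0: acc unchanged = O
  bit 2 = 0: acc unchanged = O
  bit 3 = 1: acc = O + (21, 19) = (21, 19)

8P = (21, 19)


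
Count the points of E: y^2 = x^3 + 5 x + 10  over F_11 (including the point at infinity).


For each x in F_11, count y with y^2 = x^3 + 5 x + 10 mod 11:
  x = 1: RHS = 5, y in [4, 7]  -> 2 point(s)
  x = 6: RHS = 3, y in [5, 6]  -> 2 point(s)
  x = 7: RHS = 3, y in [5, 6]  -> 2 point(s)
  x = 8: RHS = 1, y in [1, 10]  -> 2 point(s)
  x = 9: RHS = 3, y in [5, 6]  -> 2 point(s)
  x = 10: RHS = 4, y in [2, 9]  -> 2 point(s)
Affine points: 12. Add the point at infinity: total = 13.

#E(F_11) = 13


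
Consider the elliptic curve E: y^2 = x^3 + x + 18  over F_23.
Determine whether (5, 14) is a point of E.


Check whether y^2 = x^3 + 1 x + 18 (mod 23) for (x, y) = (5, 14).
LHS: y^2 = 14^2 mod 23 = 12
RHS: x^3 + 1 x + 18 = 5^3 + 1*5 + 18 mod 23 = 10
LHS != RHS

No, not on the curve


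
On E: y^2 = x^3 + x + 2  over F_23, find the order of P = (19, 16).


Compute successive multiples of P until we hit O:
  1P = (19, 16)
  2P = (3, 20)
  3P = (14, 0)
  4P = (3, 3)
  5P = (19, 7)
  6P = O

ord(P) = 6


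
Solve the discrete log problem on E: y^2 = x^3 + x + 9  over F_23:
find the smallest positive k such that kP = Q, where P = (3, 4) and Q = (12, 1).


Enumerate multiples of P until we hit Q = (12, 1):
  1P = (3, 4)
  2P = (12, 22)
  3P = (12, 1)
Match found at i = 3.

k = 3


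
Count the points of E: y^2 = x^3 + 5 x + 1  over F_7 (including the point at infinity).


For each x in F_7, count y with y^2 = x^3 + 5 x + 1 mod 7:
  x = 0: RHS = 1, y in [1, 6]  -> 2 point(s)
  x = 1: RHS = 0, y in [0]  -> 1 point(s)
  x = 3: RHS = 1, y in [1, 6]  -> 2 point(s)
  x = 4: RHS = 1, y in [1, 6]  -> 2 point(s)
  x = 5: RHS = 4, y in [2, 5]  -> 2 point(s)
  x = 6: RHS = 2, y in [3, 4]  -> 2 point(s)
Affine points: 11. Add the point at infinity: total = 12.

#E(F_7) = 12


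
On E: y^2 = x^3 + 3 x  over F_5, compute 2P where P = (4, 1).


Doubling: s = (3 x1^2 + a) / (2 y1)
s = (3*4^2 + 3) / (2*1) mod 5 = 3
x3 = s^2 - 2 x1 mod 5 = 3^2 - 2*4 = 1
y3 = s (x1 - x3) - y1 mod 5 = 3 * (4 - 1) - 1 = 3

2P = (1, 3)


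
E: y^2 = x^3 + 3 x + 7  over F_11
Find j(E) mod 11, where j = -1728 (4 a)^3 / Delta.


Delta = -16(4 a^3 + 27 b^2) mod 11 = 6
-1728 * (4 a)^3 = -1728 * (4*3)^3 mod 11 = 10
j = 10 * 6^(-1) mod 11 = 9

j = 9 (mod 11)


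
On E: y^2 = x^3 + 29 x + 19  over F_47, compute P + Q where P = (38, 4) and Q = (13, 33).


P != Q, so use the chord formula.
s = (y2 - y1) / (x2 - x1) = (29) / (22) mod 47 = 12
x3 = s^2 - x1 - x2 mod 47 = 12^2 - 38 - 13 = 46
y3 = s (x1 - x3) - y1 mod 47 = 12 * (38 - 46) - 4 = 41

P + Q = (46, 41)


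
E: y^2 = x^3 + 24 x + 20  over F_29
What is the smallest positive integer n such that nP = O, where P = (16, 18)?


Compute successive multiples of P until we hit O:
  1P = (16, 18)
  2P = (17, 18)
  3P = (25, 11)
  4P = (4, 21)
  5P = (0, 7)
  6P = (12, 21)
  7P = (7, 26)
  8P = (5, 27)
  ... (continuing to 35P)
  35P = O

ord(P) = 35


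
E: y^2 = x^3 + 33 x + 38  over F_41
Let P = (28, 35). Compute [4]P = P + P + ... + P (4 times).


k = 4 = 100_2 (binary, LSB first: 001)
Double-and-add from P = (28, 35):
  bit 0 = 0: acc unchanged = O
  bit 1 = 0: acc unchanged = O
  bit 2 = 1: acc = O + (23, 7) = (23, 7)

4P = (23, 7)


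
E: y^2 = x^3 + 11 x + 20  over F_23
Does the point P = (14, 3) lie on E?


Check whether y^2 = x^3 + 11 x + 20 (mod 23) for (x, y) = (14, 3).
LHS: y^2 = 3^2 mod 23 = 9
RHS: x^3 + 11 x + 20 = 14^3 + 11*14 + 20 mod 23 = 20
LHS != RHS

No, not on the curve


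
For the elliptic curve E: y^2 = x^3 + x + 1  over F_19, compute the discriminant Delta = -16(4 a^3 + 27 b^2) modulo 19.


4 a^3 + 27 b^2 = 4*1^3 + 27*1^2 = 4 + 27 = 31
Delta = -16 * (31) = -496
Delta mod 19 = 17

Delta = 17 (mod 19)


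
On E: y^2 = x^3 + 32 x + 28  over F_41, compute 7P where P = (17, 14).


k = 7 = 111_2 (binary, LSB first: 111)
Double-and-add from P = (17, 14):
  bit 0 = 1: acc = O + (17, 14) = (17, 14)
  bit 1 = 1: acc = (17, 14) + (17, 27) = O
  bit 2 = 1: acc = O + (17, 14) = (17, 14)

7P = (17, 14)


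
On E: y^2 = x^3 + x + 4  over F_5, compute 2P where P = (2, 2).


Doubling: s = (3 x1^2 + a) / (2 y1)
s = (3*2^2 + 1) / (2*2) mod 5 = 2
x3 = s^2 - 2 x1 mod 5 = 2^2 - 2*2 = 0
y3 = s (x1 - x3) - y1 mod 5 = 2 * (2 - 0) - 2 = 2

2P = (0, 2)


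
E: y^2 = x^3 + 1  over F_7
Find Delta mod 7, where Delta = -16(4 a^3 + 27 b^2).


4 a^3 + 27 b^2 = 4*0^3 + 27*1^2 = 0 + 27 = 27
Delta = -16 * (27) = -432
Delta mod 7 = 2

Delta = 2 (mod 7)


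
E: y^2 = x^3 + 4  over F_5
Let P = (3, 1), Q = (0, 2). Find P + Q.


P != Q, so use the chord formula.
s = (y2 - y1) / (x2 - x1) = (1) / (2) mod 5 = 3
x3 = s^2 - x1 - x2 mod 5 = 3^2 - 3 - 0 = 1
y3 = s (x1 - x3) - y1 mod 5 = 3 * (3 - 1) - 1 = 0

P + Q = (1, 0)


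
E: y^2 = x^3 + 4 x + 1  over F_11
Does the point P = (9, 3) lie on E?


Check whether y^2 = x^3 + 4 x + 1 (mod 11) for (x, y) = (9, 3).
LHS: y^2 = 3^2 mod 11 = 9
RHS: x^3 + 4 x + 1 = 9^3 + 4*9 + 1 mod 11 = 7
LHS != RHS

No, not on the curve


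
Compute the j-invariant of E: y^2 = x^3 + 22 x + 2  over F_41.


Delta = -16(4 a^3 + 27 b^2) mod 41 = 24
-1728 * (4 a)^3 = -1728 * (4*22)^3 mod 41 = 16
j = 16 * 24^(-1) mod 41 = 28

j = 28 (mod 41)


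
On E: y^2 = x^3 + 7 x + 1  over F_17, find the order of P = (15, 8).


Compute successive multiples of P until we hit O:
  1P = (15, 8)
  2P = (8, 12)
  3P = (3, 7)
  4P = (14, 2)
  5P = (7, 6)
  6P = (11, 10)
  7P = (4, 12)
  8P = (6, 15)
  ... (continuing to 24P)
  24P = O

ord(P) = 24


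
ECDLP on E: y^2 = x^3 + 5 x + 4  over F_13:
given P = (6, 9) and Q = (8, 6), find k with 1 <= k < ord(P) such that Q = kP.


Enumerate multiples of P until we hit Q = (8, 6):
  1P = (6, 9)
  2P = (11, 8)
  3P = (8, 7)
  4P = (0, 11)
  5P = (10, 1)
  6P = (1, 7)
  7P = (2, 3)
  8P = (4, 7)
  9P = (4, 6)
  10P = (2, 10)
  11P = (1, 6)
  12P = (10, 12)
  13P = (0, 2)
  14P = (8, 6)
Match found at i = 14.

k = 14


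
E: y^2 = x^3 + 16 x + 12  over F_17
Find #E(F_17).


For each x in F_17, count y with y^2 = x^3 + 16 x + 12 mod 17:
  x = 2: RHS = 1, y in [1, 16]  -> 2 point(s)
  x = 3: RHS = 2, y in [6, 11]  -> 2 point(s)
  x = 4: RHS = 4, y in [2, 15]  -> 2 point(s)
  x = 5: RHS = 13, y in [8, 9]  -> 2 point(s)
  x = 6: RHS = 1, y in [1, 16]  -> 2 point(s)
  x = 7: RHS = 8, y in [5, 12]  -> 2 point(s)
  x = 9: RHS = 1, y in [1, 16]  -> 2 point(s)
  x = 10: RHS = 16, y in [4, 13]  -> 2 point(s)
Affine points: 16. Add the point at infinity: total = 17.

#E(F_17) = 17


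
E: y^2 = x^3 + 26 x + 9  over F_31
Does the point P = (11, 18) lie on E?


Check whether y^2 = x^3 + 26 x + 9 (mod 31) for (x, y) = (11, 18).
LHS: y^2 = 18^2 mod 31 = 14
RHS: x^3 + 26 x + 9 = 11^3 + 26*11 + 9 mod 31 = 14
LHS = RHS

Yes, on the curve


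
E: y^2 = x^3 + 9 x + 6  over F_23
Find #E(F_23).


For each x in F_23, count y with y^2 = x^3 + 9 x + 6 mod 23:
  x = 0: RHS = 6, y in [11, 12]  -> 2 point(s)
  x = 1: RHS = 16, y in [4, 19]  -> 2 point(s)
  x = 2: RHS = 9, y in [3, 20]  -> 2 point(s)
  x = 6: RHS = 0, y in [0]  -> 1 point(s)
  x = 12: RHS = 2, y in [5, 18]  -> 2 point(s)
  x = 14: RHS = 1, y in [1, 22]  -> 2 point(s)
  x = 17: RHS = 12, y in [9, 14]  -> 2 point(s)
  x = 21: RHS = 3, y in [7, 16]  -> 2 point(s)
Affine points: 15. Add the point at infinity: total = 16.

#E(F_23) = 16


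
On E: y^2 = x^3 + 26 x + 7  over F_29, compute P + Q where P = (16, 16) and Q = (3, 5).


P != Q, so use the chord formula.
s = (y2 - y1) / (x2 - x1) = (18) / (16) mod 29 = 12
x3 = s^2 - x1 - x2 mod 29 = 12^2 - 16 - 3 = 9
y3 = s (x1 - x3) - y1 mod 29 = 12 * (16 - 9) - 16 = 10

P + Q = (9, 10)


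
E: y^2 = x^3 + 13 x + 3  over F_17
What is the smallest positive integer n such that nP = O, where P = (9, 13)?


Compute successive multiples of P until we hit O:
  1P = (9, 13)
  2P = (3, 16)
  3P = (1, 0)
  4P = (3, 1)
  5P = (9, 4)
  6P = O

ord(P) = 6


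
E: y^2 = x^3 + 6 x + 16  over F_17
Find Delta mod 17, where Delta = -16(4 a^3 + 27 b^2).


4 a^3 + 27 b^2 = 4*6^3 + 27*16^2 = 864 + 6912 = 7776
Delta = -16 * (7776) = -124416
Delta mod 17 = 7

Delta = 7 (mod 17)


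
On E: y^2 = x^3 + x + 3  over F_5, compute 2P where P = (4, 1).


Doubling: s = (3 x1^2 + a) / (2 y1)
s = (3*4^2 + 1) / (2*1) mod 5 = 2
x3 = s^2 - 2 x1 mod 5 = 2^2 - 2*4 = 1
y3 = s (x1 - x3) - y1 mod 5 = 2 * (4 - 1) - 1 = 0

2P = (1, 0)


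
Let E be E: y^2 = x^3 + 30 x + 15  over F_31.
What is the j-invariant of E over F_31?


Delta = -16(4 a^3 + 27 b^2) mod 31 = 18
-1728 * (4 a)^3 = -1728 * (4*30)^3 mod 31 = 15
j = 15 * 18^(-1) mod 31 = 6

j = 6 (mod 31)


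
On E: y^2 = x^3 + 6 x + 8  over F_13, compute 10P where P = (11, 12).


k = 10 = 1010_2 (binary, LSB first: 0101)
Double-and-add from P = (11, 12):
  bit 0 = 0: acc unchanged = O
  bit 1 = 1: acc = O + (7, 4) = (7, 4)
  bit 2 = 0: acc unchanged = (7, 4)
  bit 3 = 1: acc = (7, 4) + (3, 12) = (7, 9)

10P = (7, 9)


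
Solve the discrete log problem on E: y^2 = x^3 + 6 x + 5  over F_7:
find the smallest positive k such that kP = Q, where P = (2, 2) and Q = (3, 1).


Enumerate multiples of P until we hit Q = (3, 1):
  1P = (2, 2)
  2P = (4, 3)
  3P = (3, 1)
Match found at i = 3.

k = 3


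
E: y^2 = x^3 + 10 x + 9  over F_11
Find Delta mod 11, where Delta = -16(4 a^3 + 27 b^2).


4 a^3 + 27 b^2 = 4*10^3 + 27*9^2 = 4000 + 2187 = 6187
Delta = -16 * (6187) = -98992
Delta mod 11 = 8

Delta = 8 (mod 11)


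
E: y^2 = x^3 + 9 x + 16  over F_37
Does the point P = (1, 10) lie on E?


Check whether y^2 = x^3 + 9 x + 16 (mod 37) for (x, y) = (1, 10).
LHS: y^2 = 10^2 mod 37 = 26
RHS: x^3 + 9 x + 16 = 1^3 + 9*1 + 16 mod 37 = 26
LHS = RHS

Yes, on the curve


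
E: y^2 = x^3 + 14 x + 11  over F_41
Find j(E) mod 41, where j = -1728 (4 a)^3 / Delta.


Delta = -16(4 a^3 + 27 b^2) mod 41 = 31
-1728 * (4 a)^3 = -1728 * (4*14)^3 mod 41 = 4
j = 4 * 31^(-1) mod 41 = 16

j = 16 (mod 41)


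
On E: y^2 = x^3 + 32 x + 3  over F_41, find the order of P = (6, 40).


Compute successive multiples of P until we hit O:
  1P = (6, 40)
  2P = (9, 6)
  3P = (36, 13)
  4P = (24, 9)
  5P = (27, 3)
  6P = (31, 6)
  7P = (13, 22)
  8P = (1, 35)
  ... (continuing to 49P)
  49P = O

ord(P) = 49


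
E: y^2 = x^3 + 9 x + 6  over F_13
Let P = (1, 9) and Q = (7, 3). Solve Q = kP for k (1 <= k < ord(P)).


Enumerate multiples of P until we hit Q = (7, 3):
  1P = (1, 9)
  2P = (10, 11)
  3P = (12, 3)
  4P = (9, 6)
  5P = (7, 3)
Match found at i = 5.

k = 5


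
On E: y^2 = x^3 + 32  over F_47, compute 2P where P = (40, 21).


Doubling: s = (3 x1^2 + a) / (2 y1)
s = (3*40^2 + 0) / (2*21) mod 47 = 27
x3 = s^2 - 2 x1 mod 47 = 27^2 - 2*40 = 38
y3 = s (x1 - x3) - y1 mod 47 = 27 * (40 - 38) - 21 = 33

2P = (38, 33)


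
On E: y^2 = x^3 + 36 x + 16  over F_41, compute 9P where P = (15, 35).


k = 9 = 1001_2 (binary, LSB first: 1001)
Double-and-add from P = (15, 35):
  bit 0 = 1: acc = O + (15, 35) = (15, 35)
  bit 1 = 0: acc unchanged = (15, 35)
  bit 2 = 0: acc unchanged = (15, 35)
  bit 3 = 1: acc = (15, 35) + (36, 11) = (39, 10)

9P = (39, 10)


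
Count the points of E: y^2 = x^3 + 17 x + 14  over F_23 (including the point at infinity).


For each x in F_23, count y with y^2 = x^3 + 17 x + 14 mod 23:
  x = 1: RHS = 9, y in [3, 20]  -> 2 point(s)
  x = 3: RHS = 0, y in [0]  -> 1 point(s)
  x = 4: RHS = 8, y in [10, 13]  -> 2 point(s)
  x = 7: RHS = 16, y in [4, 19]  -> 2 point(s)
  x = 8: RHS = 18, y in [8, 15]  -> 2 point(s)
  x = 14: RHS = 6, y in [11, 12]  -> 2 point(s)
  x = 16: RHS = 12, y in [9, 14]  -> 2 point(s)
  x = 17: RHS = 18, y in [8, 15]  -> 2 point(s)
  x = 21: RHS = 18, y in [8, 15]  -> 2 point(s)
Affine points: 17. Add the point at infinity: total = 18.

#E(F_23) = 18


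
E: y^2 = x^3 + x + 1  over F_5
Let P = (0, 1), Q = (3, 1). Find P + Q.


P != Q, so use the chord formula.
s = (y2 - y1) / (x2 - x1) = (0) / (3) mod 5 = 0
x3 = s^2 - x1 - x2 mod 5 = 0^2 - 0 - 3 = 2
y3 = s (x1 - x3) - y1 mod 5 = 0 * (0 - 2) - 1 = 4

P + Q = (2, 4)


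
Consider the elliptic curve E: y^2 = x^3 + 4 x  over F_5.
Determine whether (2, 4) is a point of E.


Check whether y^2 = x^3 + 4 x + 0 (mod 5) for (x, y) = (2, 4).
LHS: y^2 = 4^2 mod 5 = 1
RHS: x^3 + 4 x + 0 = 2^3 + 4*2 + 0 mod 5 = 1
LHS = RHS

Yes, on the curve


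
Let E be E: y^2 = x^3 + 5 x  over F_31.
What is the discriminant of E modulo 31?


4 a^3 + 27 b^2 = 4*5^3 + 27*0^2 = 500 + 0 = 500
Delta = -16 * (500) = -8000
Delta mod 31 = 29

Delta = 29 (mod 31)


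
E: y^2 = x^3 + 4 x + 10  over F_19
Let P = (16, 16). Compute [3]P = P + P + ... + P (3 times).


k = 3 = 11_2 (binary, LSB first: 11)
Double-and-add from P = (16, 16):
  bit 0 = 1: acc = O + (16, 16) = (16, 16)
  bit 1 = 1: acc = (16, 16) + (10, 10) = (13, 6)

3P = (13, 6)


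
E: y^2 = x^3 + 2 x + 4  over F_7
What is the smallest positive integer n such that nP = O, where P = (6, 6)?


Compute successive multiples of P until we hit O:
  1P = (6, 6)
  2P = (3, 4)
  3P = (0, 5)
  4P = (2, 4)
  5P = (1, 0)
  6P = (2, 3)
  7P = (0, 2)
  8P = (3, 3)
  ... (continuing to 10P)
  10P = O

ord(P) = 10


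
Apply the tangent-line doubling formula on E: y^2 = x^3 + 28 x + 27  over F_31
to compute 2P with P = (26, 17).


Doubling: s = (3 x1^2 + a) / (2 y1)
s = (3*26^2 + 28) / (2*17) mod 31 = 24
x3 = s^2 - 2 x1 mod 31 = 24^2 - 2*26 = 28
y3 = s (x1 - x3) - y1 mod 31 = 24 * (26 - 28) - 17 = 28

2P = (28, 28)


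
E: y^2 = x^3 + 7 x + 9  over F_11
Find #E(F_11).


For each x in F_11, count y with y^2 = x^3 + 7 x + 9 mod 11:
  x = 0: RHS = 9, y in [3, 8]  -> 2 point(s)
  x = 2: RHS = 9, y in [3, 8]  -> 2 point(s)
  x = 5: RHS = 4, y in [2, 9]  -> 2 point(s)
  x = 6: RHS = 3, y in [5, 6]  -> 2 point(s)
  x = 7: RHS = 5, y in [4, 7]  -> 2 point(s)
  x = 8: RHS = 5, y in [4, 7]  -> 2 point(s)
  x = 9: RHS = 9, y in [3, 8]  -> 2 point(s)
  x = 10: RHS = 1, y in [1, 10]  -> 2 point(s)
Affine points: 16. Add the point at infinity: total = 17.

#E(F_11) = 17


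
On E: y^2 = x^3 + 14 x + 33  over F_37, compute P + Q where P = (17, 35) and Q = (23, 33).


P != Q, so use the chord formula.
s = (y2 - y1) / (x2 - x1) = (35) / (6) mod 37 = 12
x3 = s^2 - x1 - x2 mod 37 = 12^2 - 17 - 23 = 30
y3 = s (x1 - x3) - y1 mod 37 = 12 * (17 - 30) - 35 = 31

P + Q = (30, 31)


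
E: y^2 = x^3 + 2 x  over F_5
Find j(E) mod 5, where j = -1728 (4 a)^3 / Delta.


Delta = -16(4 a^3 + 27 b^2) mod 5 = 3
-1728 * (4 a)^3 = -1728 * (4*2)^3 mod 5 = 4
j = 4 * 3^(-1) mod 5 = 3

j = 3 (mod 5)


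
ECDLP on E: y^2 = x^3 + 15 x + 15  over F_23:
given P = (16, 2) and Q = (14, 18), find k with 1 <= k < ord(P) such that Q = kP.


Enumerate multiples of P until we hit Q = (14, 18):
  1P = (16, 2)
  2P = (4, 1)
  3P = (7, 16)
  4P = (1, 13)
  5P = (14, 18)
Match found at i = 5.

k = 5


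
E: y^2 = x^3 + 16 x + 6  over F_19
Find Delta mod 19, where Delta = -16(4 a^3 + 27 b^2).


4 a^3 + 27 b^2 = 4*16^3 + 27*6^2 = 16384 + 972 = 17356
Delta = -16 * (17356) = -277696
Delta mod 19 = 8

Delta = 8 (mod 19)


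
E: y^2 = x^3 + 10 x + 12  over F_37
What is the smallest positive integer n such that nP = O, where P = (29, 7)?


Compute successive multiples of P until we hit O:
  1P = (29, 7)
  2P = (12, 11)
  3P = (36, 36)
  4P = (2, 15)
  5P = (17, 10)
  6P = (35, 13)
  7P = (11, 11)
  8P = (24, 33)
  ... (continuing to 29P)
  29P = O

ord(P) = 29


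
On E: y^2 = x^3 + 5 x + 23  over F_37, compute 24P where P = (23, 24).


k = 24 = 11000_2 (binary, LSB first: 00011)
Double-and-add from P = (23, 24):
  bit 0 = 0: acc unchanged = O
  bit 1 = 0: acc unchanged = O
  bit 2 = 0: acc unchanged = O
  bit 3 = 1: acc = O + (19, 13) = (19, 13)
  bit 4 = 1: acc = (19, 13) + (3, 19) = (3, 18)

24P = (3, 18)


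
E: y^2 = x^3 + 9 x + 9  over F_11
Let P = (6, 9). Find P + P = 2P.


Doubling: s = (3 x1^2 + a) / (2 y1)
s = (3*6^2 + 9) / (2*9) mod 11 = 1
x3 = s^2 - 2 x1 mod 11 = 1^2 - 2*6 = 0
y3 = s (x1 - x3) - y1 mod 11 = 1 * (6 - 0) - 9 = 8

2P = (0, 8)


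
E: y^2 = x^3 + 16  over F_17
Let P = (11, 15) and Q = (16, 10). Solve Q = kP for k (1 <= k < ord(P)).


Enumerate multiples of P until we hit Q = (16, 10):
  1P = (11, 15)
  2P = (10, 9)
  3P = (15, 12)
  4P = (16, 10)
Match found at i = 4.

k = 4


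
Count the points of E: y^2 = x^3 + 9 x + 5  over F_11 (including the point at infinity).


For each x in F_11, count y with y^2 = x^3 + 9 x + 5 mod 11:
  x = 0: RHS = 5, y in [4, 7]  -> 2 point(s)
  x = 1: RHS = 4, y in [2, 9]  -> 2 point(s)
  x = 2: RHS = 9, y in [3, 8]  -> 2 point(s)
  x = 3: RHS = 4, y in [2, 9]  -> 2 point(s)
  x = 6: RHS = 0, y in [0]  -> 1 point(s)
  x = 7: RHS = 4, y in [2, 9]  -> 2 point(s)
  x = 9: RHS = 1, y in [1, 10]  -> 2 point(s)
Affine points: 13. Add the point at infinity: total = 14.

#E(F_11) = 14


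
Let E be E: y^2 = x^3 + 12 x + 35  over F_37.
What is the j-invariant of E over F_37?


Delta = -16(4 a^3 + 27 b^2) mod 37 = 12
-1728 * (4 a)^3 = -1728 * (4*12)^3 mod 37 = 26
j = 26 * 12^(-1) mod 37 = 33

j = 33 (mod 37)


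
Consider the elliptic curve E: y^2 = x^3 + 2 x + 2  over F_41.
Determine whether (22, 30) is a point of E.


Check whether y^2 = x^3 + 2 x + 2 (mod 41) for (x, y) = (22, 30).
LHS: y^2 = 30^2 mod 41 = 39
RHS: x^3 + 2 x + 2 = 22^3 + 2*22 + 2 mod 41 = 34
LHS != RHS

No, not on the curve


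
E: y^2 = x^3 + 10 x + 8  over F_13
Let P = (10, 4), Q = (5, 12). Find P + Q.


P != Q, so use the chord formula.
s = (y2 - y1) / (x2 - x1) = (8) / (8) mod 13 = 1
x3 = s^2 - x1 - x2 mod 13 = 1^2 - 10 - 5 = 12
y3 = s (x1 - x3) - y1 mod 13 = 1 * (10 - 12) - 4 = 7

P + Q = (12, 7)


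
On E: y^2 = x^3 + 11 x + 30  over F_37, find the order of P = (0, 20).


Compute successive multiples of P until we hit O:
  1P = (0, 20)
  2P = (34, 28)
  3P = (6, 33)
  4P = (10, 20)
  5P = (27, 17)
  6P = (26, 24)
  7P = (20, 31)
  8P = (5, 5)
  ... (continuing to 38P)
  38P = O

ord(P) = 38


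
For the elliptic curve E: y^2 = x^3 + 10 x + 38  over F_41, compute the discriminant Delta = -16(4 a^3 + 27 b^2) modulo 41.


4 a^3 + 27 b^2 = 4*10^3 + 27*38^2 = 4000 + 38988 = 42988
Delta = -16 * (42988) = -687808
Delta mod 41 = 8

Delta = 8 (mod 41)


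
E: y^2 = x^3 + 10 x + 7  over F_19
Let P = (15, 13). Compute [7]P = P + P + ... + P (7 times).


k = 7 = 111_2 (binary, LSB first: 111)
Double-and-add from P = (15, 13):
  bit 0 = 1: acc = O + (15, 13) = (15, 13)
  bit 1 = 1: acc = (15, 13) + (15, 6) = O
  bit 2 = 1: acc = O + (15, 13) = (15, 13)

7P = (15, 13)


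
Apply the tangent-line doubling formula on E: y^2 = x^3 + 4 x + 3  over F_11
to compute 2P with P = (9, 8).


Doubling: s = (3 x1^2 + a) / (2 y1)
s = (3*9^2 + 4) / (2*8) mod 11 = 1
x3 = s^2 - 2 x1 mod 11 = 1^2 - 2*9 = 5
y3 = s (x1 - x3) - y1 mod 11 = 1 * (9 - 5) - 8 = 7

2P = (5, 7)


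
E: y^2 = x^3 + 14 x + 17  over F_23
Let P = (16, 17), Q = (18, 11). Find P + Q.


P != Q, so use the chord formula.
s = (y2 - y1) / (x2 - x1) = (17) / (2) mod 23 = 20
x3 = s^2 - x1 - x2 mod 23 = 20^2 - 16 - 18 = 21
y3 = s (x1 - x3) - y1 mod 23 = 20 * (16 - 21) - 17 = 21

P + Q = (21, 21)


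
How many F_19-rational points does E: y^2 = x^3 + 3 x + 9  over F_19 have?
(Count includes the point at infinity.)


For each x in F_19, count y with y^2 = x^3 + 3 x + 9 mod 19:
  x = 0: RHS = 9, y in [3, 16]  -> 2 point(s)
  x = 2: RHS = 4, y in [2, 17]  -> 2 point(s)
  x = 3: RHS = 7, y in [8, 11]  -> 2 point(s)
  x = 4: RHS = 9, y in [3, 16]  -> 2 point(s)
  x = 5: RHS = 16, y in [4, 15]  -> 2 point(s)
  x = 9: RHS = 5, y in [9, 10]  -> 2 point(s)
  x = 11: RHS = 5, y in [9, 10]  -> 2 point(s)
  x = 12: RHS = 6, y in [5, 14]  -> 2 point(s)
  x = 15: RHS = 9, y in [3, 16]  -> 2 point(s)
  x = 16: RHS = 11, y in [7, 12]  -> 2 point(s)
  x = 18: RHS = 5, y in [9, 10]  -> 2 point(s)
Affine points: 22. Add the point at infinity: total = 23.

#E(F_19) = 23
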